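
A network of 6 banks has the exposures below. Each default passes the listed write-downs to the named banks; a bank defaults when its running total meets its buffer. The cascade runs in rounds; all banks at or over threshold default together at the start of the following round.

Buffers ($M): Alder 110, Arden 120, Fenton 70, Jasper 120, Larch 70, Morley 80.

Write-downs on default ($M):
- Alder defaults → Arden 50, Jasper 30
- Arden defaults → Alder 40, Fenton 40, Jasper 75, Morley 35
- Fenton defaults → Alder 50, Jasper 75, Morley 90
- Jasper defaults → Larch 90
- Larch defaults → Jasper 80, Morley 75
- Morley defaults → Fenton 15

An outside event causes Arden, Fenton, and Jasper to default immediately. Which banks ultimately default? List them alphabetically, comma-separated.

Round 1 — Arden, Fenton, Jasper default (initial).
  Alder: +40+50 → 90 < 110
  Larch: +90 → 90 ≥ 70
  Morley: +35+90 → 125 ≥ 80
Round 2 — Larch, Morley default.
No further defaults.

Arden, Fenton, Jasper, Larch, Morley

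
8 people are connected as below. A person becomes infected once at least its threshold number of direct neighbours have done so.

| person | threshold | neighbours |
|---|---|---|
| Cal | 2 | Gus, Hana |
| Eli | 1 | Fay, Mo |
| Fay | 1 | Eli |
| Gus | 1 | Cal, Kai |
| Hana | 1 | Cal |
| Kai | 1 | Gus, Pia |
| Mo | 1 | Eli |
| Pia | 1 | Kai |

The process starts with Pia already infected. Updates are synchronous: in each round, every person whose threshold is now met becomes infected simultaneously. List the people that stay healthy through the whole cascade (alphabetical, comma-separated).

Round 1 — Pia becomes infected (initial).
Round 2 — checking thresholds:
  Kai: 1 of 2 neighbours ≥ 1, becomes infected.
Round 3 — checking thresholds:
  Gus: 1 of 2 neighbours ≥ 1, becomes infected.
Round 4 — no new infections; cascade stops.

Cal, Eli, Fay, Hana, Mo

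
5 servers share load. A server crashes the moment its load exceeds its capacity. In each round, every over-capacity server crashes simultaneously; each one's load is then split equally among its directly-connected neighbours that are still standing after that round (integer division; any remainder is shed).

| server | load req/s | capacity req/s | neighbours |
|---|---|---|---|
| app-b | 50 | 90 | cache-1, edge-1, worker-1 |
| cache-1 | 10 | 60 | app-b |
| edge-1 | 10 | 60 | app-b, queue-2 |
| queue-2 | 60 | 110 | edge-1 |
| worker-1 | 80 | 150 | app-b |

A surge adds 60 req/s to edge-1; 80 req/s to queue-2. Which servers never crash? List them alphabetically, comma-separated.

worker-1

Round 1 — edge-1 at 70 > 60; queue-2 at 140 > 110. edge-1, queue-2 crash.
  edge-1 sheds 70 req/s to app-b: 70 each.
    app-b: 50+70 = 120 > 90
  queue-2 sheds 140 req/s: no online neighbours, lost.
Round 2 — app-b crashes.
  app-b sheds 120 req/s to cache-1, worker-1: 60 each.
    cache-1: 10+60 = 70 > 60
    worker-1: 80+60 = 140 ≤ 150
Round 3 — cache-1 crashes.
  cache-1 sheds 70 req/s: no online neighbours, lost.
No further crashes.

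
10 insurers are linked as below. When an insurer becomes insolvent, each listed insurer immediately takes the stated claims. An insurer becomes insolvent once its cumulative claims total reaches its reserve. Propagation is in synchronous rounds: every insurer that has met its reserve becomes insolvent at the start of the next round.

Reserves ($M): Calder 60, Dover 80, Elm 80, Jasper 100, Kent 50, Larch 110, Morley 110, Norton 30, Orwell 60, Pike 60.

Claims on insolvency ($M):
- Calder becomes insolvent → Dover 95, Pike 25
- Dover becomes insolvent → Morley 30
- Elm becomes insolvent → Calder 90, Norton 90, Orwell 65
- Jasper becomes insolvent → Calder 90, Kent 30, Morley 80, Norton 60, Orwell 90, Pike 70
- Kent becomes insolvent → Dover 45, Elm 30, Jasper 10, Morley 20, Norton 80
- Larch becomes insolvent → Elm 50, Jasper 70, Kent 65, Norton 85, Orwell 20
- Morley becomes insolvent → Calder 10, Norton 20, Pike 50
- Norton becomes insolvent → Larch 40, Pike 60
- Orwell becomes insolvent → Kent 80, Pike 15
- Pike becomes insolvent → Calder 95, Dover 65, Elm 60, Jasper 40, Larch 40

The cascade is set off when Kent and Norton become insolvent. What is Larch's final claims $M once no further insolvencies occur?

Round 1 — Kent, Norton become insolvent (initial).
  Dover: +45 → 45 < 80
  Elm: +30 → 30 < 80
  Jasper: +10 → 10 < 100
  Larch: +40 → 40 < 110
  Morley: +20 → 20 < 110
  Pike: +60 → 60 ≥ 60
Round 2 — Pike becomes insolvent.
  Calder: +95 → 95 ≥ 60
  Dover: +65 → 110 ≥ 80
  Elm: +60 → 90 ≥ 80
  Jasper: +40 → 50 < 100
  Larch: +40 → 80 < 110
Round 3 — Calder, Dover, Elm become insolvent.
  Morley: +30 → 50 < 110
  Orwell: +65 → 65 ≥ 60
Round 4 — Orwell becomes insolvent.
No further insolvencies.

80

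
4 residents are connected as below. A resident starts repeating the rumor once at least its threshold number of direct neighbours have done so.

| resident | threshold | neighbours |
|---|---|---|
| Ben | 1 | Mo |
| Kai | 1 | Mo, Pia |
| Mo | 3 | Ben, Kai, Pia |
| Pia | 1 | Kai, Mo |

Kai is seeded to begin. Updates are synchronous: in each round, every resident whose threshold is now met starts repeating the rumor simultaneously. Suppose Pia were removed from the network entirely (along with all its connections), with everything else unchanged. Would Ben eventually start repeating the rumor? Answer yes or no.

With Pia removed:
Round 1 — Kai starts repeating the rumor (initial).
Round 2 — no new spreads; cascade stops.

no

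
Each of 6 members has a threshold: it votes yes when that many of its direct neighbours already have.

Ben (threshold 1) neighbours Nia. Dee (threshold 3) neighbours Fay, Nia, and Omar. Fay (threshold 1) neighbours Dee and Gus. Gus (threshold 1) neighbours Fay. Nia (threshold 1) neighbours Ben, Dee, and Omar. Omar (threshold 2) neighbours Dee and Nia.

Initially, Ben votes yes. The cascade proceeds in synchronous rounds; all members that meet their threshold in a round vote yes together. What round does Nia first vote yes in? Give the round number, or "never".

Round 1 — Ben votes yes (initial).
Round 2 — checking thresholds:
  Nia: 1 of 3 neighbours ≥ 1, votes yes.
Round 3 — no new yes votes; cascade stops.

2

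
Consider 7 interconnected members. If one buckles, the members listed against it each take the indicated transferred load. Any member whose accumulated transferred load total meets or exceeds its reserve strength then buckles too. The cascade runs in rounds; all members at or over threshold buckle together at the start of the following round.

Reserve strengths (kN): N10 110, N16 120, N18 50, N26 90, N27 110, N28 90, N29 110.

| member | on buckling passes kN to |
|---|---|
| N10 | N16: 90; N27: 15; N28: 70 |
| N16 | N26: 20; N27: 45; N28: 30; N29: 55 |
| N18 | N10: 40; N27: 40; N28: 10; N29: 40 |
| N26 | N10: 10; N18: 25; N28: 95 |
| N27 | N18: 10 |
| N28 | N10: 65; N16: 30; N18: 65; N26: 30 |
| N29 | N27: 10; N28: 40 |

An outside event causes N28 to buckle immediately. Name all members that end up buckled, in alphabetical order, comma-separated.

Round 1 — N28 buckles (initial).
  N10: +65 → 65 < 110
  N16: +30 → 30 < 120
  N18: +65 → 65 ≥ 50
  N26: +30 → 30 < 90
Round 2 — N18 buckles.
  N10: +40 → 105 < 110
  N27: +40 → 40 < 110
  N29: +40 → 40 < 110
No further bucklings.

N18, N28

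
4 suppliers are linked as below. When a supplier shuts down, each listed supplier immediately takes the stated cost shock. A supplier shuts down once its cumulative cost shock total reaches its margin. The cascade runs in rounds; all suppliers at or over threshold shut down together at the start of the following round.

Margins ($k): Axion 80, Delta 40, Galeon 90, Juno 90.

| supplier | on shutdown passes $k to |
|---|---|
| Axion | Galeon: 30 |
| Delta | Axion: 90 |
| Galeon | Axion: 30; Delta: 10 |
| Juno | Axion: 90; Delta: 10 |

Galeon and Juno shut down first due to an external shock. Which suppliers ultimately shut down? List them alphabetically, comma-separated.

Round 1 — Galeon, Juno shut down (initial).
  Axion: +30+90 → 120 ≥ 80
  Delta: +10+10 → 20 < 40
Round 2 — Axion shuts down.
No further shutdowns.

Axion, Galeon, Juno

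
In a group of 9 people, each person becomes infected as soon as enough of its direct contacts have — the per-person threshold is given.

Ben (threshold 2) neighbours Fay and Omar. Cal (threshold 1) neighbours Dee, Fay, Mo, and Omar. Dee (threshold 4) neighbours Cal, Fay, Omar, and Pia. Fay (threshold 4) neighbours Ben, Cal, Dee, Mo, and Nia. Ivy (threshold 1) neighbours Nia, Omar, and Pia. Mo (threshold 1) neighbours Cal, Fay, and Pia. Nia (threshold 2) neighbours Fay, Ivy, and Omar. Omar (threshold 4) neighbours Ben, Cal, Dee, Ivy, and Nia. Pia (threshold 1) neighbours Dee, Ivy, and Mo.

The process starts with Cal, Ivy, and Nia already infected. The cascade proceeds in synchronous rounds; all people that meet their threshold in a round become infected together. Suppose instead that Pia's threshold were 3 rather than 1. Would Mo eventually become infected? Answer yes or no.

yes

With Pia's threshold at 3:
Round 1 — Cal, Ivy, Nia become infected (initial).
Round 2 — checking thresholds:
  Dee: 1 of 4 neighbours < 4, holds.
  Fay: 2 of 5 neighbours < 4, holds.
  Mo: 1 of 3 neighbours ≥ 1, becomes infected.
  Omar: 3 of 5 neighbours < 4, holds.
  Pia: 1 of 3 neighbours < 3, holds.
Round 3 — no new infections; cascade stops.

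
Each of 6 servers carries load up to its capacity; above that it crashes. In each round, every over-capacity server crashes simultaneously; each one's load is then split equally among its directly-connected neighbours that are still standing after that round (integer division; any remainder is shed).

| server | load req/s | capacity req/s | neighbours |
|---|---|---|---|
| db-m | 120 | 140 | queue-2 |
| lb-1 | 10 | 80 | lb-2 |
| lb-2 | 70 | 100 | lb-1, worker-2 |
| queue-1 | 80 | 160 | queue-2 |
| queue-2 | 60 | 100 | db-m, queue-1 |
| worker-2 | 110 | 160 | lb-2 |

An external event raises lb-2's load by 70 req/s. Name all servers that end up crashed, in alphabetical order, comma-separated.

lb-2, worker-2

Round 1 — lb-2 at 140 > 100. lb-2 crashes.
  lb-2 sheds 140 req/s to lb-1, worker-2: 70 each.
    lb-1: 10+70 = 80 ≤ 80
    worker-2: 110+70 = 180 > 160
Round 2 — worker-2 crashes.
  worker-2 sheds 180 req/s: no online neighbours, lost.
No further crashes.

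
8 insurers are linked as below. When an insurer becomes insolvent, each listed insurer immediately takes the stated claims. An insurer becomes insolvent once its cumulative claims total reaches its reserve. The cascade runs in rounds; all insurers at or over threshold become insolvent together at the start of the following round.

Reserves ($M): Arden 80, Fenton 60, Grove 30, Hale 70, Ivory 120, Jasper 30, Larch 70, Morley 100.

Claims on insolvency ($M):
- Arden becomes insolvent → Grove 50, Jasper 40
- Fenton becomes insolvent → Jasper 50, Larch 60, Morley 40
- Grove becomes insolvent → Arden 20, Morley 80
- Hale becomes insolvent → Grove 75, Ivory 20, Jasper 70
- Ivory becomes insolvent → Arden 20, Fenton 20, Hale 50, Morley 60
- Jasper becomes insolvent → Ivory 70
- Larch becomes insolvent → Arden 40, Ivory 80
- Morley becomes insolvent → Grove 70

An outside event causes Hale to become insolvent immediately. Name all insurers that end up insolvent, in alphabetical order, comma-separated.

Round 1 — Hale becomes insolvent (initial).
  Grove: +75 → 75 ≥ 30
  Ivory: +20 → 20 < 120
  Jasper: +70 → 70 ≥ 30
Round 2 — Grove, Jasper become insolvent.
  Arden: +20 → 20 < 80
  Ivory: +70 → 90 < 120
  Morley: +80 → 80 < 100
No further insolvencies.

Grove, Hale, Jasper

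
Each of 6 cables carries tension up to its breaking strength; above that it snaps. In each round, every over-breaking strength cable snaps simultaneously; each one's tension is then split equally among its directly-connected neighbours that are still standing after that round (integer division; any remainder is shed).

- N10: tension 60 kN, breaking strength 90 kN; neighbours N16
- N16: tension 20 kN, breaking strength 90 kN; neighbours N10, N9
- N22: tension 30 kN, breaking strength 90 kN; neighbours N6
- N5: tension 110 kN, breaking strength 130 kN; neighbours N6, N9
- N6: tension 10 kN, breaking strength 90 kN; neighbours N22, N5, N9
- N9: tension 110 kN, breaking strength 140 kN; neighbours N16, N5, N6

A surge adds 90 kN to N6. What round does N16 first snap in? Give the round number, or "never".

Round 1 — N6 at 100 > 90. N6 snaps.
  N6 sheds 100 kN to N22, N5, N9: 33 each (1 lost).
    N22: 30+33 = 63 ≤ 90
    N5: 110+33 = 143 > 130
    N9: 110+33 = 143 > 140
Round 2 — N5, N9 snap.
  N5 sheds 143 kN: no online neighbours, lost.
  N9 sheds 143 kN to N16: 143 each.
    N16: 20+143 = 163 > 90
Round 3 — N16 snaps.
  N16 sheds 163 kN to N10: 163 each.
    N10: 60+163 = 223 > 90
Round 4 — N10 snaps.
  N10 sheds 223 kN: no online neighbours, lost.
No further breaks.

3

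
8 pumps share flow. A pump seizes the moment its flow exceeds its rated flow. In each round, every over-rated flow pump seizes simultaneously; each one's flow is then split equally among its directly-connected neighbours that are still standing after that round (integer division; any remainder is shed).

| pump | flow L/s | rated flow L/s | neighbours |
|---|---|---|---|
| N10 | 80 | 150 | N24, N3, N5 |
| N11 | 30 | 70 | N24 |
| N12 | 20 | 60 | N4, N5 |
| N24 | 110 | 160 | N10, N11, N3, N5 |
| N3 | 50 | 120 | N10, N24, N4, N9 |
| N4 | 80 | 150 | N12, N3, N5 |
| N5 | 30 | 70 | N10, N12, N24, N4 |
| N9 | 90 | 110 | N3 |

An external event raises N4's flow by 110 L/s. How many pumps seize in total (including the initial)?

3

Round 1 — N4 at 190 > 150. N4 seizes.
  N4 sheds 190 L/s to N12, N3, N5: 63 each (1 lost).
    N12: 20+63 = 83 > 60
    N3: 50+63 = 113 ≤ 120
    N5: 30+63 = 93 > 70
Round 2 — N12, N5 seize.
  N12 sheds 83 L/s: no online neighbours, lost.
  N5 sheds 93 L/s to N10, N24: 46 each (1 lost).
    N10: 80+46 = 126 ≤ 150
    N24: 110+46 = 156 ≤ 160
No further seizures.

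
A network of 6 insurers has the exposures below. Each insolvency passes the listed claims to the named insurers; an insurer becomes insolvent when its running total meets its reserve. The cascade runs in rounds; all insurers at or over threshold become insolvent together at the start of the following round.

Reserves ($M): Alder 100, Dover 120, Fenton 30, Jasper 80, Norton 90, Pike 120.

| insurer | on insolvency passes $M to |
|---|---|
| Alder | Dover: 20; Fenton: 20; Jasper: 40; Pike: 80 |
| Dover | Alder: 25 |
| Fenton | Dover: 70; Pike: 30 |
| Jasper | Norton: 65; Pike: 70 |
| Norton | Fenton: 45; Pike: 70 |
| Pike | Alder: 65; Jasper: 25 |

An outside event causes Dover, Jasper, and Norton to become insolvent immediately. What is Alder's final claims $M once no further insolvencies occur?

90

Round 1 — Dover, Jasper, Norton become insolvent (initial).
  Alder: +25 → 25 < 100
  Fenton: +45 → 45 ≥ 30
  Pike: +70+70 → 140 ≥ 120
Round 2 — Fenton, Pike become insolvent.
  Alder: +65 → 90 < 100
No further insolvencies.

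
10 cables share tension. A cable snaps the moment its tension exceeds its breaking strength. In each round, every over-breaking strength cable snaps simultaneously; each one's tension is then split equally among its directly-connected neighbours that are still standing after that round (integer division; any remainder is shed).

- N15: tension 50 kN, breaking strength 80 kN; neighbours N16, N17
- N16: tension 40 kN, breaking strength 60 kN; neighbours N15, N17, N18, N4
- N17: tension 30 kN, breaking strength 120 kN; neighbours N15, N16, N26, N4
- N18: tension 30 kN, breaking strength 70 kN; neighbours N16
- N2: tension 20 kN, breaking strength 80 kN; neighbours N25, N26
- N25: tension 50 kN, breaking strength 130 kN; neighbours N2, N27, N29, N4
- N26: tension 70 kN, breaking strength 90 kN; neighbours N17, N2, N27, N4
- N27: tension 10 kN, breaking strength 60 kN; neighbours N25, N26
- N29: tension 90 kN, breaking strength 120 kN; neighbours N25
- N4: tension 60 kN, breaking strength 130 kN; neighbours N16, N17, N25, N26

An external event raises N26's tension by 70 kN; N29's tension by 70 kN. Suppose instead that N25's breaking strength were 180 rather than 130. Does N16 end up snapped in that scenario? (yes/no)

With N25's breaking strength at 180:
Round 1 — N26 at 140 > 90; N29 at 160 > 120. N26, N29 snap.
  N26 sheds 140 kN to N17, N2, N27, N4: 35 each.
    N17: 30+35 = 65 ≤ 120
    N2: 20+35 = 55 ≤ 80
    N27: 10+35 = 45 ≤ 60
    N4: 60+35 = 95 ≤ 130
  N29 sheds 160 kN to N25: 160 each.
    N25: 50+160 = 210 > 180
Round 2 — N25 snaps.
  N25 sheds 210 kN to N2, N27, N4: 70 each.
    N2: 55+70 = 125 > 80
    N27: 45+70 = 115 > 60
    N4: 95+70 = 165 > 130
Round 3 — N2, N27, N4 snap.
  N2 sheds 125 kN: no online neighbours, lost.
  N27 sheds 115 kN: no online neighbours, lost.
  N4 sheds 165 kN to N16, N17: 82 each (1 lost).
    N16: 40+82 = 122 > 60
    N17: 65+82 = 147 > 120
Round 4 — N16, N17 snap.
  N16 sheds 122 kN to N15, N18: 61 each.
    N15: 50+61 = 111 > 80
    N18: 30+61 = 91 > 70
  N17 sheds 147 kN to N15: 147 each.
    N15: 111+147 = 258 > 80
Round 5 — N15, N18 snap.
  N15 sheds 258 kN: no online neighbours, lost.
  N18 sheds 91 kN: no online neighbours, lost.
No further breaks.

yes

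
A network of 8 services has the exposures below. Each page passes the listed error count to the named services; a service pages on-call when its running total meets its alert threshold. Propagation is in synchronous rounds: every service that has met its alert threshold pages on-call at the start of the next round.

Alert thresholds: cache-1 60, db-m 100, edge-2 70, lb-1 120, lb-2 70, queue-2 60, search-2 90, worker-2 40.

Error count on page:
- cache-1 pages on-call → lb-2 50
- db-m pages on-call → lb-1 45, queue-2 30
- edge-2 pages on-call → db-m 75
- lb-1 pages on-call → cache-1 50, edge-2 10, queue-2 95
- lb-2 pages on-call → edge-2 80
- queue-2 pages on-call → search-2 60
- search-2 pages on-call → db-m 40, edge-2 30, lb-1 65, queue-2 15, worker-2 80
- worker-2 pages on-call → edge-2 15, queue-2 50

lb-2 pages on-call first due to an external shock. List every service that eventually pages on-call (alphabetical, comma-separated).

Round 1 — lb-2 pages on-call (initial).
  edge-2: +80 → 80 ≥ 70
Round 2 — edge-2 pages on-call.
  db-m: +75 → 75 < 100
No further pages.

edge-2, lb-2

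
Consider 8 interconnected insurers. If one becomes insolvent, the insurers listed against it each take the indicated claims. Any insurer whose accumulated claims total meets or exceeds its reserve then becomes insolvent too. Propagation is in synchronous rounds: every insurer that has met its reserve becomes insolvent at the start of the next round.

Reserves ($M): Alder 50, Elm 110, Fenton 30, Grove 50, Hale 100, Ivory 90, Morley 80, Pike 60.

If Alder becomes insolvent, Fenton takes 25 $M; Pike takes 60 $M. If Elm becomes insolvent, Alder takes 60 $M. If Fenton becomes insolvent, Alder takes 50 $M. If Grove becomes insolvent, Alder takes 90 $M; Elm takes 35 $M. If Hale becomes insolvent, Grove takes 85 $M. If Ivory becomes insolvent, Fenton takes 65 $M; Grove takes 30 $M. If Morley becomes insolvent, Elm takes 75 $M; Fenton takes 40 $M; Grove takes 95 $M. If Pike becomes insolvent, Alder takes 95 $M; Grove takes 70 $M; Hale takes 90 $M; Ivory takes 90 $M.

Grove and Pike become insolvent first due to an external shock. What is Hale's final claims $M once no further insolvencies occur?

Round 1 — Grove, Pike become insolvent (initial).
  Alder: +90+95 → 185 ≥ 50
  Elm: +35 → 35 < 110
  Hale: +90 → 90 < 100
  Ivory: +90 → 90 ≥ 90
Round 2 — Alder, Ivory become insolvent.
  Fenton: +25+65 → 90 ≥ 30
Round 3 — Fenton becomes insolvent.
No further insolvencies.

90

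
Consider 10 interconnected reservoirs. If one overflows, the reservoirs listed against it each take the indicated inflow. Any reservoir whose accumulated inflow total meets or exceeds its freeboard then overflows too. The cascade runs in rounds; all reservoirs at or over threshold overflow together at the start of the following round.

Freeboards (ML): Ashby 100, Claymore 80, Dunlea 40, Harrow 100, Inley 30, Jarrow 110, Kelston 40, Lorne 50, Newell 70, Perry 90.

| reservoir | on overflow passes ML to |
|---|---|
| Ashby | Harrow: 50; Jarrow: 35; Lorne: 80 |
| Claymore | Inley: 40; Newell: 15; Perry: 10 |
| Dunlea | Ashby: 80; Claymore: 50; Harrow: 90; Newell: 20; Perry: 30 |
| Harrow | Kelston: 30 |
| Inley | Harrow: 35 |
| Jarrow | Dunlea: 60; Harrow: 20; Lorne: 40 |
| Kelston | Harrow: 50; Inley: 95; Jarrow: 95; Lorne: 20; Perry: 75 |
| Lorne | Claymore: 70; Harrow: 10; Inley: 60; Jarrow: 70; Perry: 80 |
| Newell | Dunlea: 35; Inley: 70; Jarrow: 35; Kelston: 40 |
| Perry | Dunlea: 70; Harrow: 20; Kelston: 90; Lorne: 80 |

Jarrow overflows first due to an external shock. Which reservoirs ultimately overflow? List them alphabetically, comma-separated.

Dunlea, Harrow, Jarrow

Round 1 — Jarrow overflows (initial).
  Dunlea: +60 → 60 ≥ 40
  Harrow: +20 → 20 < 100
  Lorne: +40 → 40 < 50
Round 2 — Dunlea overflows.
  Ashby: +80 → 80 < 100
  Claymore: +50 → 50 < 80
  Harrow: +90 → 110 ≥ 100
  Newell: +20 → 20 < 70
  Perry: +30 → 30 < 90
Round 3 — Harrow overflows.
  Kelston: +30 → 30 < 40
No further overflows.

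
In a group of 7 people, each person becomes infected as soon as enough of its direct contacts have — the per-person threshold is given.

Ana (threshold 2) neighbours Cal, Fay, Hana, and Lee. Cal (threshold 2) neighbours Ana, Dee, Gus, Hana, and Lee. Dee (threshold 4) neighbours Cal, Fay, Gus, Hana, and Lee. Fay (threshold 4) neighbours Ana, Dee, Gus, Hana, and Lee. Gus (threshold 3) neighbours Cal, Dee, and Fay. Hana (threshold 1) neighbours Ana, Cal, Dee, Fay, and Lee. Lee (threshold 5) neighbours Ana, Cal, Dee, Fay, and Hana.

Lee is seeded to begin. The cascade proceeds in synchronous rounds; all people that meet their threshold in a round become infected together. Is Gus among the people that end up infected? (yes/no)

Round 1 — Lee becomes infected (initial).
Round 2 — checking thresholds:
  Ana: 1 of 4 neighbours < 2, not yet.
  Cal: 1 of 5 neighbours < 2, not yet.
  Dee: 1 of 5 neighbours < 4, not yet.
  Fay: 1 of 5 neighbours < 4, not yet.
  Hana: 1 of 5 neighbours ≥ 1, becomes infected.
Round 3 — checking thresholds:
  Ana: 2 of 4 neighbours ≥ 2, becomes infected.
  Cal: 2 of 5 neighbours ≥ 2, becomes infected.
  Dee: 2 of 5 neighbours < 4, not yet.
  Fay: 2 of 5 neighbours < 4, not yet.
Round 4 — no new infections; cascade stops.

no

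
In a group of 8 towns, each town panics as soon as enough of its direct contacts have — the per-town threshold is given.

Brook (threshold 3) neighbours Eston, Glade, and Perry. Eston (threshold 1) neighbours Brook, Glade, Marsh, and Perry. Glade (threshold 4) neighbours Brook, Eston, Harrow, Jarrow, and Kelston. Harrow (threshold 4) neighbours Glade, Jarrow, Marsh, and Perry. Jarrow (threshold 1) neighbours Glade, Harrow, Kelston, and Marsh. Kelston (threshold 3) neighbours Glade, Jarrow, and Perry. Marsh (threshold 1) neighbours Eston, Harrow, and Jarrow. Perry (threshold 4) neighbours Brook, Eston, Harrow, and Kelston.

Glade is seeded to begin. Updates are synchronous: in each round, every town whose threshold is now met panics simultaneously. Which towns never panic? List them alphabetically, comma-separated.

Round 1 — Glade panics (initial).
Round 2 — checking thresholds:
  Brook: 1 of 3 neighbours < 3, holds.
  Eston: 1 of 4 neighbours ≥ 1, panics.
  Harrow: 1 of 4 neighbours < 4, holds.
  Jarrow: 1 of 4 neighbours ≥ 1, panics.
  Kelston: 1 of 3 neighbours < 3, holds.
Round 3 — checking thresholds:
  Brook: 2 of 3 neighbours < 3, holds.
  Harrow: 2 of 4 neighbours < 4, holds.
  Kelston: 2 of 3 neighbours < 3, holds.
  Marsh: 2 of 3 neighbours ≥ 1, panics.
  Perry: 1 of 4 neighbours < 4, holds.
Round 4 — no new panics; cascade stops.

Brook, Harrow, Kelston, Perry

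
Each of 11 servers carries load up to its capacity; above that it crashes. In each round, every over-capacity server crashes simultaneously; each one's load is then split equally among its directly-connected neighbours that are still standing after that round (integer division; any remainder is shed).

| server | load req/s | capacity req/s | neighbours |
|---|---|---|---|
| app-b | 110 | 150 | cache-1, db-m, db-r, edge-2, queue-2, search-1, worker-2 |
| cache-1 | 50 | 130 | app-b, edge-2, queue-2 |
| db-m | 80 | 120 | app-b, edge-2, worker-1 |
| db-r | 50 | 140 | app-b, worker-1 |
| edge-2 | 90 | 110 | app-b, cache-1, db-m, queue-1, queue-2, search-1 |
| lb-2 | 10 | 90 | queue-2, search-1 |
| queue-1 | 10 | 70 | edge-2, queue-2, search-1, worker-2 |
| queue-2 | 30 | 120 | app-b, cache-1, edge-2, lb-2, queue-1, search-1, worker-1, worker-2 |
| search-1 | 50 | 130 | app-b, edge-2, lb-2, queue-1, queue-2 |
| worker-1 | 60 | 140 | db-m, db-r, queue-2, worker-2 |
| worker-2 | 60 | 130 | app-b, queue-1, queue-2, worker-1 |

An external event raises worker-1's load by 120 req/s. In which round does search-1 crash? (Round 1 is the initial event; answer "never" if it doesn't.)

5

Round 1 — worker-1 at 180 > 140. worker-1 crashes.
  worker-1 sheds 180 req/s to db-m, db-r, queue-2, worker-2: 45 each.
    db-m: 80+45 = 125 > 120
    db-r: 50+45 = 95 ≤ 140
    queue-2: 30+45 = 75 ≤ 120
    worker-2: 60+45 = 105 ≤ 130
Round 2 — db-m crashes.
  db-m sheds 125 req/s to app-b, edge-2: 62 each (1 lost).
    app-b: 110+62 = 172 > 150
    edge-2: 90+62 = 152 > 110
Round 3 — app-b, edge-2 crash.
  app-b sheds 172 req/s to cache-1, db-r, queue-2, search-1, worker-2: 34 each (2 lost).
    cache-1: 50+34 = 84 ≤ 130
    db-r: 95+34 = 129 ≤ 140
    queue-2: 75+34 = 109 ≤ 120
    search-1: 50+34 = 84 ≤ 130
    worker-2: 105+34 = 139 > 130
  edge-2 sheds 152 req/s to cache-1, queue-1, queue-2, search-1: 38 each.
    cache-1: 84+38 = 122 ≤ 130
    queue-1: 10+38 = 48 ≤ 70
    queue-2: 109+38 = 147 > 120
    search-1: 84+38 = 122 ≤ 130
Round 4 — queue-2, worker-2 crash.
  queue-2 sheds 147 req/s to cache-1, lb-2, queue-1, search-1: 36 each (3 lost).
    cache-1: 122+36 = 158 > 130
    lb-2: 10+36 = 46 ≤ 90
    queue-1: 48+36 = 84 > 70
    search-1: 122+36 = 158 > 130
  worker-2 sheds 139 req/s to queue-1: 139 each.
    queue-1: 84+139 = 223 > 70
Round 5 — cache-1, queue-1, search-1 crash.
  cache-1 sheds 158 req/s: no online neighbours, lost.
  queue-1 sheds 223 req/s: no online neighbours, lost.
  search-1 sheds 158 req/s to lb-2: 158 each.
    lb-2: 46+158 = 204 > 90
Round 6 — lb-2 crashes.
  lb-2 sheds 204 req/s: no online neighbours, lost.
No further crashes.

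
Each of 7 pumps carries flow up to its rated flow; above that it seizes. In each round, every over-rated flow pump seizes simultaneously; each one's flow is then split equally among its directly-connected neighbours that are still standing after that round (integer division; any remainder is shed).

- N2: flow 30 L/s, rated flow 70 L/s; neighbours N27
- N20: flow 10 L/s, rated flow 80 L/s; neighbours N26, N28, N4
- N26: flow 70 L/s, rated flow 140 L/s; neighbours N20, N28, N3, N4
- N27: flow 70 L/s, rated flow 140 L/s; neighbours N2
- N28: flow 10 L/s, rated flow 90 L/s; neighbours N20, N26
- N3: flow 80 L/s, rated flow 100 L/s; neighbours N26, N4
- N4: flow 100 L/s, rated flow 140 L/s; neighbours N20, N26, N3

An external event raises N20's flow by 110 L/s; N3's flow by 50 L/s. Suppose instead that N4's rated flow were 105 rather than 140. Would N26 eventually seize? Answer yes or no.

With N4's rated flow at 105:
Round 1 — N20 at 120 > 80; N3 at 130 > 100. N20, N3 seize.
  N20 sheds 120 L/s to N26, N28, N4: 40 each.
    N26: 70+40 = 110 ≤ 140
    N28: 10+40 = 50 ≤ 90
    N4: 100+40 = 140 > 105
  N3 sheds 130 L/s to N26, N4: 65 each.
    N26: 110+65 = 175 > 140
    N4: 140+65 = 205 > 105
Round 2 — N26, N4 seize.
  N26 sheds 175 L/s to N28: 175 each.
    N28: 50+175 = 225 > 90
  N4 sheds 205 L/s: no online neighbours, lost.
Round 3 — N28 seizes.
  N28 sheds 225 L/s: no online neighbours, lost.
No further seizures.

yes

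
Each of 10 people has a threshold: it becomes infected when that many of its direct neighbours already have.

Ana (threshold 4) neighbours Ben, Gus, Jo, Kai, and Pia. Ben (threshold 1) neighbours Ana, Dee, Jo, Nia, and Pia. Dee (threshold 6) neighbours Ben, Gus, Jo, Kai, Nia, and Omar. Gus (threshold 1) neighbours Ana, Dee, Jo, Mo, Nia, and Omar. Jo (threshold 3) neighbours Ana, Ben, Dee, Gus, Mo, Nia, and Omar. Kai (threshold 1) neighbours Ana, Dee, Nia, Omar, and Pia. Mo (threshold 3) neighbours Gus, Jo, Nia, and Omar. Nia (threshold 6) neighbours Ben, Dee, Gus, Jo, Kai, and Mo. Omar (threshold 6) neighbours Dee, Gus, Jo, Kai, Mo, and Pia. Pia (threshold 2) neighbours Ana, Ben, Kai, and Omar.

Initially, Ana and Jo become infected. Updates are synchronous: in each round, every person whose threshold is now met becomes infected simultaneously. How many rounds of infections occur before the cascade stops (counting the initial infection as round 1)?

3

Round 1 — Ana, Jo become infected (initial).
Round 2 — checking thresholds:
  Ben: 2 of 5 neighbours ≥ 1, becomes infected.
  Dee: 1 of 6 neighbours < 6, not yet.
  Gus: 2 of 6 neighbours ≥ 1, becomes infected.
  Kai: 1 of 5 neighbours ≥ 1, becomes infected.
  Mo: 1 of 4 neighbours < 3, not yet.
  Nia: 1 of 6 neighbours < 6, not yet.
  Omar: 1 of 6 neighbours < 6, not yet.
  Pia: 1 of 4 neighbours < 2, not yet.
Round 3 — checking thresholds:
  Dee: 4 of 6 neighbours < 6, not yet.
  Mo: 2 of 4 neighbours < 3, not yet.
  Nia: 4 of 6 neighbours < 6, not yet.
  Omar: 3 of 6 neighbours < 6, not yet.
  Pia: 3 of 4 neighbours ≥ 2, becomes infected.
Round 4 — no new infections; cascade stops.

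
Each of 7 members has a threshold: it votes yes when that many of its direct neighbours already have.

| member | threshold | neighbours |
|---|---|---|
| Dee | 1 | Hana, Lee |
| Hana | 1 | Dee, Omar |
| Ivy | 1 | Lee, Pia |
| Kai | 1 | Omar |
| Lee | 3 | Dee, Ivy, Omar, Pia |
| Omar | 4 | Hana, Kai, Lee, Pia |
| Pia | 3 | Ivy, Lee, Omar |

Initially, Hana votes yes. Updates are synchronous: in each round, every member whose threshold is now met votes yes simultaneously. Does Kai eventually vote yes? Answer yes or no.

no

Round 1 — Hana votes yes (initial).
Round 2 — checking thresholds:
  Dee: 1 of 2 neighbours ≥ 1, votes yes.
  Omar: 1 of 4 neighbours < 4, holds.
Round 3 — no new yes votes; cascade stops.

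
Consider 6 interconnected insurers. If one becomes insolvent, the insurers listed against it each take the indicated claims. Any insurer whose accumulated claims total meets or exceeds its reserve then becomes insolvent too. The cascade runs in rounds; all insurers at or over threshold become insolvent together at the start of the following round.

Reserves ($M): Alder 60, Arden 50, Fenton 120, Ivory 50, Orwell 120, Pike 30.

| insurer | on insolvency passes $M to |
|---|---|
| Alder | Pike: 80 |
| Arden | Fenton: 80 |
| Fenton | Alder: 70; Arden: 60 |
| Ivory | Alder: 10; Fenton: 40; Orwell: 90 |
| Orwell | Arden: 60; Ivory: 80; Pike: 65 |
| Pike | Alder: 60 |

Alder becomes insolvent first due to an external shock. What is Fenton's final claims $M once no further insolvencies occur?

0

Round 1 — Alder becomes insolvent (initial).
  Pike: +80 → 80 ≥ 30
Round 2 — Pike becomes insolvent.
No further insolvencies.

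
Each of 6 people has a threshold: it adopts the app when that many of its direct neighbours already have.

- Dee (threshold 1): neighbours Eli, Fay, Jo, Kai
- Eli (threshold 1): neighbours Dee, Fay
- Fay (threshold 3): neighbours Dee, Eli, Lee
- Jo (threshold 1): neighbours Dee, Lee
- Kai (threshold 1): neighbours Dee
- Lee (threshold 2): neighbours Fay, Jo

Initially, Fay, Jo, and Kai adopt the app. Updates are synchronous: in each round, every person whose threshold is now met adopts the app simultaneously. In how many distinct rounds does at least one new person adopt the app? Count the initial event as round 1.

Round 1 — Fay, Jo, Kai adopt the app (initial).
Round 2 — checking thresholds:
  Dee: 3 of 4 neighbours ≥ 1, adopts the app.
  Eli: 1 of 2 neighbours ≥ 1, adopts the app.
  Lee: 2 of 2 neighbours ≥ 2, adopts the app.
Round 3 — no new adoptions; cascade stops.

2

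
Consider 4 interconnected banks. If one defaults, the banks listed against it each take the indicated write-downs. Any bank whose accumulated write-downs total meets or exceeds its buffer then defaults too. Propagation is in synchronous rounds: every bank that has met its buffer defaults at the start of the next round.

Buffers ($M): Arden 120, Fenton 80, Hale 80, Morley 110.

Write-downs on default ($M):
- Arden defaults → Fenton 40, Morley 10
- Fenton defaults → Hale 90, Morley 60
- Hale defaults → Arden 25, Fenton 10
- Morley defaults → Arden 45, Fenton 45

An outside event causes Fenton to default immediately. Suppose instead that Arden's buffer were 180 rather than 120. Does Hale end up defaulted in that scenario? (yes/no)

yes

With Arden's buffer at 180:
Round 1 — Fenton defaults (initial).
  Hale: +90 → 90 ≥ 80
  Morley: +60 → 60 < 110
Round 2 — Hale defaults.
  Arden: +25 → 25 < 180
No further defaults.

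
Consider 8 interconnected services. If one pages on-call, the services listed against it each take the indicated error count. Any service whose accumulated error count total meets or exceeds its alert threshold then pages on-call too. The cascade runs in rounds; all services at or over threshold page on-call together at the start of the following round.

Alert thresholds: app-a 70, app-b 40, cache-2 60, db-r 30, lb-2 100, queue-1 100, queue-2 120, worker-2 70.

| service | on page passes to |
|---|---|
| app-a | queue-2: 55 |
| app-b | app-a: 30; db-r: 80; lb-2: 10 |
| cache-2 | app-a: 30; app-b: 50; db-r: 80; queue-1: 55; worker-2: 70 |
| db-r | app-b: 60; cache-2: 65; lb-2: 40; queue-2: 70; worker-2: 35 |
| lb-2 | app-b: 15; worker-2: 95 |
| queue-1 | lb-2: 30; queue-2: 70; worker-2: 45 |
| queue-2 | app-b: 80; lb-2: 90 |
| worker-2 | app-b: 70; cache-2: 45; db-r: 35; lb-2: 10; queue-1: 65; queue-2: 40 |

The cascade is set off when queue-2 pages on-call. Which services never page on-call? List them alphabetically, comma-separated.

app-a

Round 1 — queue-2 pages on-call (initial).
  app-b: +80 → 80 ≥ 40
  lb-2: +90 → 90 < 100
Round 2 — app-b pages on-call.
  app-a: +30 → 30 < 70
  db-r: +80 → 80 ≥ 30
  lb-2: +10 → 100 ≥ 100
Round 3 — db-r, lb-2 page on-call.
  cache-2: +65 → 65 ≥ 60
  worker-2: +35+95 → 130 ≥ 70
Round 4 — cache-2, worker-2 page on-call.
  app-a: +30 → 60 < 70
  queue-1: +55+65 → 120 ≥ 100
Round 5 — queue-1 pages on-call.
No further pages.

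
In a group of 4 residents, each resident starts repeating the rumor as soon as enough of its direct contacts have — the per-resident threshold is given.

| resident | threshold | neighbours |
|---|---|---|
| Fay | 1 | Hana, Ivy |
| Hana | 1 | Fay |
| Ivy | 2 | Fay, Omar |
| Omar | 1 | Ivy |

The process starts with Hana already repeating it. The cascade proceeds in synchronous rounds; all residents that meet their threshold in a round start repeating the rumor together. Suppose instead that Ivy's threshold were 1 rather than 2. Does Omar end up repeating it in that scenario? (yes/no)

yes

With Ivy's threshold at 1:
Round 1 — Hana starts repeating the rumor (initial).
Round 2 — checking thresholds:
  Fay: 1 of 2 neighbours ≥ 1, starts repeating the rumor.
Round 3 — checking thresholds:
  Ivy: 1 of 2 neighbours ≥ 1, starts repeating the rumor.
Round 4 — checking thresholds:
  Omar: 1 of 1 neighbours ≥ 1, starts repeating the rumor.
Round 5 — no new spreads; cascade stops.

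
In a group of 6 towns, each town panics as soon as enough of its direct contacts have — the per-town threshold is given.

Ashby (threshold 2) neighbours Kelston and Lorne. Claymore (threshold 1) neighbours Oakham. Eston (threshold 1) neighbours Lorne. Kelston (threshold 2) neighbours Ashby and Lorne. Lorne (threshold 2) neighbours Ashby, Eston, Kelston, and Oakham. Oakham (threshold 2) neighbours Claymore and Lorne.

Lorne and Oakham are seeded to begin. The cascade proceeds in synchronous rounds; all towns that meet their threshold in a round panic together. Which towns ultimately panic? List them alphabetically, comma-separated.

Round 1 — Lorne, Oakham panic (initial).
Round 2 — checking thresholds:
  Ashby: 1 of 2 neighbours < 2, below threshold.
  Claymore: 1 of 1 neighbours ≥ 1, panics.
  Eston: 1 of 1 neighbours ≥ 1, panics.
  Kelston: 1 of 2 neighbours < 2, below threshold.
Round 3 — no new panics; cascade stops.

Claymore, Eston, Lorne, Oakham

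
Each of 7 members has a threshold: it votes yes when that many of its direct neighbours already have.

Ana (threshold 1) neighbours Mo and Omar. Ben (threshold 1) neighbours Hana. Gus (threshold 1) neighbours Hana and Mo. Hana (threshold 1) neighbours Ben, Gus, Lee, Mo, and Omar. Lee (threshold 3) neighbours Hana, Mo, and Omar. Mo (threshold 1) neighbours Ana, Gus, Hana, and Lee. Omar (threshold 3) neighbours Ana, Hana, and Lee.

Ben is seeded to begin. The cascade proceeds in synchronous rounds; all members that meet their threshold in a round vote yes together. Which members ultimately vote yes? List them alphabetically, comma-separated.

Round 1 — Ben votes yes (initial).
Round 2 — checking thresholds:
  Hana: 1 of 5 neighbours ≥ 1, votes yes.
Round 3 — checking thresholds:
  Gus: 1 of 2 neighbours ≥ 1, votes yes.
  Lee: 1 of 3 neighbours < 3, below threshold.
  Mo: 1 of 4 neighbours ≥ 1, votes yes.
  Omar: 1 of 3 neighbours < 3, below threshold.
Round 4 — checking thresholds:
  Ana: 1 of 2 neighbours ≥ 1, votes yes.
  Lee: 2 of 3 neighbours < 3, below threshold.
  Omar: 1 of 3 neighbours < 3, below threshold.
Round 5 — no new yes votes; cascade stops.

Ana, Ben, Gus, Hana, Mo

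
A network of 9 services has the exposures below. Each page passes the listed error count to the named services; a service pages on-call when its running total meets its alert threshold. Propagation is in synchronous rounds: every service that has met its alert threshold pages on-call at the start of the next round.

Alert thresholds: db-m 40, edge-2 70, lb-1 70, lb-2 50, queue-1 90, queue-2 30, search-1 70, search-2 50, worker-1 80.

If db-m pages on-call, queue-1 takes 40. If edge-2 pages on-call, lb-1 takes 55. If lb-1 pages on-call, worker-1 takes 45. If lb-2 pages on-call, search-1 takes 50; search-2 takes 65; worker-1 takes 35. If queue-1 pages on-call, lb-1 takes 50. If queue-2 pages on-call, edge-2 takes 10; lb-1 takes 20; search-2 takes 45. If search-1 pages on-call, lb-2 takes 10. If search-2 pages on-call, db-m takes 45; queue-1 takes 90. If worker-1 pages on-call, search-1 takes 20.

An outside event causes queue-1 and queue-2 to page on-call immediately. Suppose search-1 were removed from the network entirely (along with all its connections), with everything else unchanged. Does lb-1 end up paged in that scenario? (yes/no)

yes

With search-1 removed:
Round 1 — queue-1, queue-2 page on-call (initial).
  edge-2: +10 → 10 < 70
  lb-1: +50+20 → 70 ≥ 70
  search-2: +45 → 45 < 50
Round 2 — lb-1 pages on-call.
  worker-1: +45 → 45 < 80
No further pages.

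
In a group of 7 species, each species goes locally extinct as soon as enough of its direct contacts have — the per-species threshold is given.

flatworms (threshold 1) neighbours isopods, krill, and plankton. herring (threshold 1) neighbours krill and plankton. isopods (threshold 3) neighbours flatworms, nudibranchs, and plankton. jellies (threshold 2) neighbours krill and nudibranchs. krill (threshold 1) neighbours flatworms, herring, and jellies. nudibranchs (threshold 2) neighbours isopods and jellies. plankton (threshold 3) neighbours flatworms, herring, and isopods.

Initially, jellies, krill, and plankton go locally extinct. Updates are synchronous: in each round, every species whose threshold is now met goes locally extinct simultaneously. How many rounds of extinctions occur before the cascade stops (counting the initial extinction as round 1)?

Round 1 — jellies, krill, plankton go locally extinct (initial).
Round 2 — checking thresholds:
  flatworms: 2 of 3 neighbours ≥ 1, goes locally extinct.
  herring: 2 of 2 neighbours ≥ 1, goes locally extinct.
  isopods: 1 of 3 neighbours < 3, holds.
  nudibranchs: 1 of 2 neighbours < 2, holds.
Round 3 — no new extinctions; cascade stops.

2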